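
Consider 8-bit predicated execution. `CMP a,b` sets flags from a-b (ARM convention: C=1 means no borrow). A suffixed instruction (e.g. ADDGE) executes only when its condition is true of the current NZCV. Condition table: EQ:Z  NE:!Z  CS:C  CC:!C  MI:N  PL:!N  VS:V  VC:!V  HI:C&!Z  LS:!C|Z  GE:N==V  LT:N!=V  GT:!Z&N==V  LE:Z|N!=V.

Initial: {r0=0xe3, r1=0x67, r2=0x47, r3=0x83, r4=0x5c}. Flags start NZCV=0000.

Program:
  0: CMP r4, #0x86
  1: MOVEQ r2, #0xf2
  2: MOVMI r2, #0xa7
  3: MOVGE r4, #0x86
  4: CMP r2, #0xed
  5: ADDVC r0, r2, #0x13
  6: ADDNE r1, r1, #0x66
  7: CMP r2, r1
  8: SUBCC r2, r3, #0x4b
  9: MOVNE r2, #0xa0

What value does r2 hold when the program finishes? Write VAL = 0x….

VAL = 0xa0

0: ✓ CMP  NZCV=1001
1: · MOVEQ
2: ✓ MOVMI  r2←0xa7
3: ✓ MOVGE  r4←0x86
4: ✓ CMP  NZCV=1000
5: ✓ ADDVC  r0←0xba
6: ✓ ADDNE  r1←0xcd
7: ✓ CMP  NZCV=1000
8: ✓ SUBCC  r2←0x38
9: ✓ MOVNE  r2←0xa0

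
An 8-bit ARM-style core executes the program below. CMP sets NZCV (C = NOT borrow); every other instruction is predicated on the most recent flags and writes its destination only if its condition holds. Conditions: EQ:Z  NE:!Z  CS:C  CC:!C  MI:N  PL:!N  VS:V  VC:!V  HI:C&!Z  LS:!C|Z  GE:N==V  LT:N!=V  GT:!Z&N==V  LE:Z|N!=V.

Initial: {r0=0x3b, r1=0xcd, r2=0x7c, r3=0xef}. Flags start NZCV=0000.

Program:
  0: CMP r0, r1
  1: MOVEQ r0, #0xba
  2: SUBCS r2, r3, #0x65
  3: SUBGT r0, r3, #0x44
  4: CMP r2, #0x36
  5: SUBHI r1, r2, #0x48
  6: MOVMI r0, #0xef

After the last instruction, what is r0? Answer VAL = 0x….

VAL = 0xab

[0] flags=0000 → (cmp)
[1] flags=0000 EQ?F → skip
[2] flags=0000 CS?F → skip
[3] flags=0000 GT?T → r0=0xab
[4] flags=0010 → (cmp)
[5] flags=0010 HI?T → r1=0x34
[6] flags=0010 MI?F → skip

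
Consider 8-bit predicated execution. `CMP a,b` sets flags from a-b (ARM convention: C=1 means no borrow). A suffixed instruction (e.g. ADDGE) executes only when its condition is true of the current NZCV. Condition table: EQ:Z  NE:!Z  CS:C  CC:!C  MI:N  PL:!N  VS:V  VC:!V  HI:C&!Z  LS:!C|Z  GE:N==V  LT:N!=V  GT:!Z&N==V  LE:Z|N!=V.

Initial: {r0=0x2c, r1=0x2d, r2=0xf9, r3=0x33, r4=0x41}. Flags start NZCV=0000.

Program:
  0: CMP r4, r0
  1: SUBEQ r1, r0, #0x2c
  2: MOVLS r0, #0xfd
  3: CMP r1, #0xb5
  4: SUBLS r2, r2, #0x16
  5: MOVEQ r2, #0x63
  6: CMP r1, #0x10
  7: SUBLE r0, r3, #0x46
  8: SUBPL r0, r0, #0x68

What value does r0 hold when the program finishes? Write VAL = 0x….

VAL = 0xc4

0: ✓ CMP  NZCV=0010
1: · SUBEQ
2: · MOVLS
3: ✓ CMP  NZCV=0000
4: ✓ SUBLS  r2←0xe3
5: · MOVEQ
6: ✓ CMP  NZCV=0010
7: · SUBLE
8: ✓ SUBPL  r0←0xc4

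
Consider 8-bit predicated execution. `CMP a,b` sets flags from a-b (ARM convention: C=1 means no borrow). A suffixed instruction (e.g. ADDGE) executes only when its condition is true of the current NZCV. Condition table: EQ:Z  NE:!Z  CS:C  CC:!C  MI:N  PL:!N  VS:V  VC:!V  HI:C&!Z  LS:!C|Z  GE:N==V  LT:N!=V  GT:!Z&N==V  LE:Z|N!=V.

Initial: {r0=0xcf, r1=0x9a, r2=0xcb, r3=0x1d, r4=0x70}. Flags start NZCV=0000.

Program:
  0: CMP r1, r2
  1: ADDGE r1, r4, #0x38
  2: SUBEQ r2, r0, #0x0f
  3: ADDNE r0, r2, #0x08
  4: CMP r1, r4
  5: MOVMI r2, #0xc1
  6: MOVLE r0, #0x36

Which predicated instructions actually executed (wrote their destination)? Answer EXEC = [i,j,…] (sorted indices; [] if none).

[0] flags=1000 → (cmp)
[1] flags=1000 GE?F → skip
[2] flags=1000 EQ?F → skip
[3] flags=1000 NE?T → r0=0xd3
[4] flags=0011 → (cmp)
[5] flags=0011 MI?F → skip
[6] flags=0011 LE?T → r0=0x36

EXEC = [3,6]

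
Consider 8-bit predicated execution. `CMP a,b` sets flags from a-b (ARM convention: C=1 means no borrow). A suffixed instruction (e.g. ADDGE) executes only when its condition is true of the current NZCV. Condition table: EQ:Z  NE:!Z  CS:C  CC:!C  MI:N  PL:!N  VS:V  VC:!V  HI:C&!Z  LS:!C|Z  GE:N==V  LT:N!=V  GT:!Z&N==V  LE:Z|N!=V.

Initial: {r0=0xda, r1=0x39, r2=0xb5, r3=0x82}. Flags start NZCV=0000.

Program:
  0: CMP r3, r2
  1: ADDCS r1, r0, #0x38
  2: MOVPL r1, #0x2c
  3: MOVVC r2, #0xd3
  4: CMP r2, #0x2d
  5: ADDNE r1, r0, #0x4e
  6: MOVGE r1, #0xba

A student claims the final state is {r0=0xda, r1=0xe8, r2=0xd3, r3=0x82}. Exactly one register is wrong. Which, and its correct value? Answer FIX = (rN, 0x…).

0: ✓ CMP  NZCV=1000
1: · ADDCS
2: · MOVPL
3: ✓ MOVVC  r2←0xd3
4: ✓ CMP  NZCV=1010
5: ✓ ADDNE  r1←0x28
6: · MOVGE

FIX = (r1, 0x28)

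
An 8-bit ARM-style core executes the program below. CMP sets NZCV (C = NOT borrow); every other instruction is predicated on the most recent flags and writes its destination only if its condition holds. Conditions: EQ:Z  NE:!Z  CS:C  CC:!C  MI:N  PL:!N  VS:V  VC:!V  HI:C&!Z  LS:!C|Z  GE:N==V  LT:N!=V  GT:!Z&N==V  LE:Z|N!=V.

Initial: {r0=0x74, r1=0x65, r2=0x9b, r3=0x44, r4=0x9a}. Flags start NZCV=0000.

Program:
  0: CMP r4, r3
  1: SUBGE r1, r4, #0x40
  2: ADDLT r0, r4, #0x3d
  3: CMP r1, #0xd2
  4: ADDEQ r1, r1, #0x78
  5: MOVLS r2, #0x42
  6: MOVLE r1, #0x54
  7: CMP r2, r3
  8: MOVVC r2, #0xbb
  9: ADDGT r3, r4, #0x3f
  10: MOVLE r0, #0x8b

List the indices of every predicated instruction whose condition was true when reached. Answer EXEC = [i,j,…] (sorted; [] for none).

[0] flags=0011 → (cmp)
[1] flags=0011 GE?F → skip
[2] flags=0011 LT?T → r0=0xd7
[3] flags=1001 → (cmp)
[4] flags=1001 EQ?F → skip
[5] flags=1001 LS?T → r2=0x42
[6] flags=1001 LE?F → skip
[7] flags=1000 → (cmp)
[8] flags=1000 VC?T → r2=0xbb
[9] flags=1000 GT?F → skip
[10] flags=1000 LE?T → r0=0x8b

EXEC = [2,5,8,10]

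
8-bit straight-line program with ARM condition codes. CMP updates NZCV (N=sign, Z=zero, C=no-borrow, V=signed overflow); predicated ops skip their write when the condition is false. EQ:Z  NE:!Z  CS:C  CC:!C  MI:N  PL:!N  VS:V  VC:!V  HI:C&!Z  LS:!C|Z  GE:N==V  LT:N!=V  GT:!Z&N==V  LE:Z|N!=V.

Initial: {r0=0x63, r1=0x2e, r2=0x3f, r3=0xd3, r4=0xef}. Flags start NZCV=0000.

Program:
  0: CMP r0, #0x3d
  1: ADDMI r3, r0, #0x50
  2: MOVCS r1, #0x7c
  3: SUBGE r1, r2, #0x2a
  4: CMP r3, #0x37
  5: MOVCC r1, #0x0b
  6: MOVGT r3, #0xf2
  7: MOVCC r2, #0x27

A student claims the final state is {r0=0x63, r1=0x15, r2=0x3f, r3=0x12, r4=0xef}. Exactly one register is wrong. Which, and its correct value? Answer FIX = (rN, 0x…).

0: ✓ CMP  NZCV=0010
1: · ADDMI
2: ✓ MOVCS  r1←0x7c
3: ✓ SUBGE  r1←0x15
4: ✓ CMP  NZCV=1010
5: · MOVCC
6: · MOVGT
7: · MOVCC

FIX = (r3, 0xd3)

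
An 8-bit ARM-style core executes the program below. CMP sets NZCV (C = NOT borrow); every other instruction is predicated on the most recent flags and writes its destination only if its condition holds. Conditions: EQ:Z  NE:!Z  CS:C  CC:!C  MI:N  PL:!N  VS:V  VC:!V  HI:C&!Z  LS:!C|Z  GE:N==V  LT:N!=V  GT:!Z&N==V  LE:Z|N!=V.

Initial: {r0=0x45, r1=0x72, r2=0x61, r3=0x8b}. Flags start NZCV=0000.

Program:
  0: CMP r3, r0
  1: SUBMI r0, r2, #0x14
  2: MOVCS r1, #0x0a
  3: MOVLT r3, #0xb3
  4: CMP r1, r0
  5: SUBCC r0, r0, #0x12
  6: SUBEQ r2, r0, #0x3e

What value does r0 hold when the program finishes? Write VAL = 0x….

VAL = 0x33

0: ✓ CMP  NZCV=0011
1: · SUBMI
2: ✓ MOVCS  r1←0x0a
3: ✓ MOVLT  r3←0xb3
4: ✓ CMP  NZCV=1000
5: ✓ SUBCC  r0←0x33
6: · SUBEQ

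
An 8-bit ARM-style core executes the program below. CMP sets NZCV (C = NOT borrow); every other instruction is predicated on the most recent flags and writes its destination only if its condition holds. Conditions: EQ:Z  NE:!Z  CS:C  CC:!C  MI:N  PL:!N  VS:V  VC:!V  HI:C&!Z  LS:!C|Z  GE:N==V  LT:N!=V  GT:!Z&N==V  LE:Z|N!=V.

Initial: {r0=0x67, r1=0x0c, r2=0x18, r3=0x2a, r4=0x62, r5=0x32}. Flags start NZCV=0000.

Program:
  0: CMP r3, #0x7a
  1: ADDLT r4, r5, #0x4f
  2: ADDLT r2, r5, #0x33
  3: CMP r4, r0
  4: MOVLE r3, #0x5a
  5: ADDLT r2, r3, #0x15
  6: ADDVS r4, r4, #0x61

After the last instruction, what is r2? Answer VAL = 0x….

VAL = 0x6f

[0] flags=1000 → (cmp)
[1] flags=1000 LT?T → r4=0x81
[2] flags=1000 LT?T → r2=0x65
[3] flags=0011 → (cmp)
[4] flags=0011 LE?T → r3=0x5a
[5] flags=0011 LT?T → r2=0x6f
[6] flags=0011 VS?T → r4=0xe2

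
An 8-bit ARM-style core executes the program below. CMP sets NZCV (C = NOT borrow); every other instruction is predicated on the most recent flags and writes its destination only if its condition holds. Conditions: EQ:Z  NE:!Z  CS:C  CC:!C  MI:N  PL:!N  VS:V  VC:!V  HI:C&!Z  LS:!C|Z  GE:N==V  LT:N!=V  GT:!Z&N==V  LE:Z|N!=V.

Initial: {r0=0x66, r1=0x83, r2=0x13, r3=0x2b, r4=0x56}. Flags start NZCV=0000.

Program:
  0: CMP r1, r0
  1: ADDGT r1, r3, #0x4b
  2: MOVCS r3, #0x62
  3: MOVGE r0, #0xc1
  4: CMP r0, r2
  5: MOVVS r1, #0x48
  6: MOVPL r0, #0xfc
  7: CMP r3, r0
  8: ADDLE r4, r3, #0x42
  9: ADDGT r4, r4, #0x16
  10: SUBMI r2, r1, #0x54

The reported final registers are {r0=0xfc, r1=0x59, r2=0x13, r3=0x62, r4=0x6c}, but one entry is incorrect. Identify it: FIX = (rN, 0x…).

FIX = (r1, 0x83)

[0] flags=0011 → (cmp)
[1] flags=0011 GT?F → skip
[2] flags=0011 CS?T → r3=0x62
[3] flags=0011 GE?F → skip
[4] flags=0010 → (cmp)
[5] flags=0010 VS?F → skip
[6] flags=0010 PL?T → r0=0xfc
[7] flags=0000 → (cmp)
[8] flags=0000 LE?F → skip
[9] flags=0000 GT?T → r4=0x6c
[10] flags=0000 MI?F → skip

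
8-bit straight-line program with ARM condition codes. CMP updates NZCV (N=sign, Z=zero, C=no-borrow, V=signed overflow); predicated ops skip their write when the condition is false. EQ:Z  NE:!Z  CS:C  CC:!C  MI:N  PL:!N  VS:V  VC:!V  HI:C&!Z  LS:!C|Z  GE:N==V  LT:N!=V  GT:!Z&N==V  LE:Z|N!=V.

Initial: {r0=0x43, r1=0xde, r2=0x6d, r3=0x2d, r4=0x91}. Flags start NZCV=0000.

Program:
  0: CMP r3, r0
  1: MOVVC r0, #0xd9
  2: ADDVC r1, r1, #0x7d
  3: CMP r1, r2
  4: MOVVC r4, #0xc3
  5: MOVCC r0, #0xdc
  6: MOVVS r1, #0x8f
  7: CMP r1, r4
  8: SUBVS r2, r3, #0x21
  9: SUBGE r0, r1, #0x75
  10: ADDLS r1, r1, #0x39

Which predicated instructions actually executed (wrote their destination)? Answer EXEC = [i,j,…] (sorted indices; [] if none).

0: ✓ CMP  NZCV=1000
1: ✓ MOVVC  r0←0xd9
2: ✓ ADDVC  r1←0x5b
3: ✓ CMP  NZCV=1000
4: ✓ MOVVC  r4←0xc3
5: ✓ MOVCC  r0←0xdc
6: · MOVVS
7: ✓ CMP  NZCV=1001
8: ✓ SUBVS  r2←0x0c
9: ✓ SUBGE  r0←0xe6
10: ✓ ADDLS  r1←0x94

EXEC = [1,2,4,5,8,9,10]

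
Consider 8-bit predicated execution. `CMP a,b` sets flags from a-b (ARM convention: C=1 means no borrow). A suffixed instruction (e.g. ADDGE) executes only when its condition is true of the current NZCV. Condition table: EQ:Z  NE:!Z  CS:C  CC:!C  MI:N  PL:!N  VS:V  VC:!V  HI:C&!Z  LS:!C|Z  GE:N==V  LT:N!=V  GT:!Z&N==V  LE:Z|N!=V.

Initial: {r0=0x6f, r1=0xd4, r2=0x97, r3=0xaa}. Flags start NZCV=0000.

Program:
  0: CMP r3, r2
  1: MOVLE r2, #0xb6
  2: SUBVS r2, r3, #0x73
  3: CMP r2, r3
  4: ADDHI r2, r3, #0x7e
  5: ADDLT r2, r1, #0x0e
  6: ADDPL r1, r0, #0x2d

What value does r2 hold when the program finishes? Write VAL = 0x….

VAL = 0xe2

[0] flags=0010 → (cmp)
[1] flags=0010 LE?F → skip
[2] flags=0010 VS?F → skip
[3] flags=1000 → (cmp)
[4] flags=1000 HI?F → skip
[5] flags=1000 LT?T → r2=0xe2
[6] flags=1000 PL?F → skip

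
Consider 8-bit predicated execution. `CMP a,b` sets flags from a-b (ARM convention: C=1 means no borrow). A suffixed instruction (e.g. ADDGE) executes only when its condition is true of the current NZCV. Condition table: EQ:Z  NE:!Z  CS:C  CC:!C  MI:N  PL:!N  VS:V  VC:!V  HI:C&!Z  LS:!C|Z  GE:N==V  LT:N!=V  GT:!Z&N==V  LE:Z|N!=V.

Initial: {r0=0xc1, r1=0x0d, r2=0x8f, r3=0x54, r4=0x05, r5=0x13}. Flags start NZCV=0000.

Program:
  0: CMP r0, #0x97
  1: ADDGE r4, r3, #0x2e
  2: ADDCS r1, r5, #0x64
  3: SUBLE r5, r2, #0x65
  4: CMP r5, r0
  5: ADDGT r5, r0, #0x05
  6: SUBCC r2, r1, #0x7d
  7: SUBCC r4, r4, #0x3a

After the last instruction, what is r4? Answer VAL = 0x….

0: ✓ CMP  NZCV=0010
1: ✓ ADDGE  r4←0x82
2: ✓ ADDCS  r1←0x77
3: · SUBLE
4: ✓ CMP  NZCV=0000
5: ✓ ADDGT  r5←0xc6
6: ✓ SUBCC  r2←0xfa
7: ✓ SUBCC  r4←0x48

VAL = 0x48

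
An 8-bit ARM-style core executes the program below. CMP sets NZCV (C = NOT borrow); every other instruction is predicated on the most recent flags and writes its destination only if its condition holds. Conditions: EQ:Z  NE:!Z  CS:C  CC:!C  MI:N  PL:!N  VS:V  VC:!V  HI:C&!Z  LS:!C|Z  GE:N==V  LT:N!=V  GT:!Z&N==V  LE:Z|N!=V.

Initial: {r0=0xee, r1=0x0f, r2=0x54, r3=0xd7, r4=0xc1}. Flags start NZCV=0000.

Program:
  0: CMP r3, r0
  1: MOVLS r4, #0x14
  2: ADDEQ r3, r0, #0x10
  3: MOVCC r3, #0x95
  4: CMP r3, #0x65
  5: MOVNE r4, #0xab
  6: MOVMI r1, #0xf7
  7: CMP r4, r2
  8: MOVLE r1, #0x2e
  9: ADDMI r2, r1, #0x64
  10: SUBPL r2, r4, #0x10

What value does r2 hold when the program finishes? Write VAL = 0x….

0: ✓ CMP  NZCV=1000
1: ✓ MOVLS  r4←0x14
2: · ADDEQ
3: ✓ MOVCC  r3←0x95
4: ✓ CMP  NZCV=0011
5: ✓ MOVNE  r4←0xab
6: · MOVMI
7: ✓ CMP  NZCV=0011
8: ✓ MOVLE  r1←0x2e
9: · ADDMI
10: ✓ SUBPL  r2←0x9b

VAL = 0x9b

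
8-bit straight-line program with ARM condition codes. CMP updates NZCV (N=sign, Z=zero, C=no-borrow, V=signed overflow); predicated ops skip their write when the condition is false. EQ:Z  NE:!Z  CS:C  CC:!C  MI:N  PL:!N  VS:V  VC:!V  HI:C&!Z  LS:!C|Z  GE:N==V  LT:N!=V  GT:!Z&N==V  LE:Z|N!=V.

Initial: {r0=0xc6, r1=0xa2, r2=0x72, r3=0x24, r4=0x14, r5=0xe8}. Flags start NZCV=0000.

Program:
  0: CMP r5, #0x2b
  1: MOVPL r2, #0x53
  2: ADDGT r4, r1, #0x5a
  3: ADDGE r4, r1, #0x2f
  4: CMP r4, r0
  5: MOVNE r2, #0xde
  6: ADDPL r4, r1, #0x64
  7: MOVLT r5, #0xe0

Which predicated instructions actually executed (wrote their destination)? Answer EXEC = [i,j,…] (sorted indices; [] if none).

EXEC = [5,6]

[0] flags=1010 → (cmp)
[1] flags=1010 PL?F → skip
[2] flags=1010 GT?F → skip
[3] flags=1010 GE?F → skip
[4] flags=0000 → (cmp)
[5] flags=0000 NE?T → r2=0xde
[6] flags=0000 PL?T → r4=0x06
[7] flags=0000 LT?F → skip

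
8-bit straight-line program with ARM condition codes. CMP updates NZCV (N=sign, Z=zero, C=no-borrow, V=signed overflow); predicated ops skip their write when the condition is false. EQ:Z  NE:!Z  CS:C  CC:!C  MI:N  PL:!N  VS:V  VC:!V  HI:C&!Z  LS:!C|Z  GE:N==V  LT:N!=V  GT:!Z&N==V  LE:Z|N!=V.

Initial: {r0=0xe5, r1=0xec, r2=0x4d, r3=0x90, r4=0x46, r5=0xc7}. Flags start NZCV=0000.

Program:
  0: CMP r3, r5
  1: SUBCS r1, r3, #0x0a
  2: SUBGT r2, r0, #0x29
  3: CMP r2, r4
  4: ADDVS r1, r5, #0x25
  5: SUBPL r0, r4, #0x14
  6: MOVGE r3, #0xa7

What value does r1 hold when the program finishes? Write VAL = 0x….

VAL = 0xec

0: ✓ CMP  NZCV=1000
1: · SUBCS
2: · SUBGT
3: ✓ CMP  NZCV=0010
4: · ADDVS
5: ✓ SUBPL  r0←0x32
6: ✓ MOVGE  r3←0xa7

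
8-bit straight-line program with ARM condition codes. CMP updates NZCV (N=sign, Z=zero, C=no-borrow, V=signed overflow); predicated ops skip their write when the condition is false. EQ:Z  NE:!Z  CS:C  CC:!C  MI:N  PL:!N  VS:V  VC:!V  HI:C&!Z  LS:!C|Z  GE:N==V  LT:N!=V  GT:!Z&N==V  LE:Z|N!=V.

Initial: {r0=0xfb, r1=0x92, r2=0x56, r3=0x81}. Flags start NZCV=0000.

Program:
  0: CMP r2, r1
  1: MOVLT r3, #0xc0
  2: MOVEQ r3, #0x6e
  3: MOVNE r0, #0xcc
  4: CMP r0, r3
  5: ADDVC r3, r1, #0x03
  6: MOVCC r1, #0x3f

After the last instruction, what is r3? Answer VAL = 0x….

0: ✓ CMP  NZCV=1001
1: · MOVLT
2: · MOVEQ
3: ✓ MOVNE  r0←0xcc
4: ✓ CMP  NZCV=0010
5: ✓ ADDVC  r3←0x95
6: · MOVCC

VAL = 0x95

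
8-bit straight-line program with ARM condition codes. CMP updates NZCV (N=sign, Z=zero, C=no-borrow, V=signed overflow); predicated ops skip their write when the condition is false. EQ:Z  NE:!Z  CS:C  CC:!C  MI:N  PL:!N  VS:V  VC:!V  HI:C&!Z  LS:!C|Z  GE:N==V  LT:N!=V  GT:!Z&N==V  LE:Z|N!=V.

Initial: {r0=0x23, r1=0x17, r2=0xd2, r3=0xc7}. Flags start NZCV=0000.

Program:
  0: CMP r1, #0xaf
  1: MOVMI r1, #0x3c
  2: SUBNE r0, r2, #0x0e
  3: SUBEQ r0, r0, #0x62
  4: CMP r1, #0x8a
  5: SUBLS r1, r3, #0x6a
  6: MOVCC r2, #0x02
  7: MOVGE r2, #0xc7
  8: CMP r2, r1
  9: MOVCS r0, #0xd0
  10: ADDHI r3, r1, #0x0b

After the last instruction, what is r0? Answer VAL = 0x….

0: ✓ CMP  NZCV=0000
1: · MOVMI
2: ✓ SUBNE  r0←0xc4
3: · SUBEQ
4: ✓ CMP  NZCV=1001
5: ✓ SUBLS  r1←0x5d
6: ✓ MOVCC  r2←0x02
7: ✓ MOVGE  r2←0xc7
8: ✓ CMP  NZCV=0011
9: ✓ MOVCS  r0←0xd0
10: ✓ ADDHI  r3←0x68

VAL = 0xd0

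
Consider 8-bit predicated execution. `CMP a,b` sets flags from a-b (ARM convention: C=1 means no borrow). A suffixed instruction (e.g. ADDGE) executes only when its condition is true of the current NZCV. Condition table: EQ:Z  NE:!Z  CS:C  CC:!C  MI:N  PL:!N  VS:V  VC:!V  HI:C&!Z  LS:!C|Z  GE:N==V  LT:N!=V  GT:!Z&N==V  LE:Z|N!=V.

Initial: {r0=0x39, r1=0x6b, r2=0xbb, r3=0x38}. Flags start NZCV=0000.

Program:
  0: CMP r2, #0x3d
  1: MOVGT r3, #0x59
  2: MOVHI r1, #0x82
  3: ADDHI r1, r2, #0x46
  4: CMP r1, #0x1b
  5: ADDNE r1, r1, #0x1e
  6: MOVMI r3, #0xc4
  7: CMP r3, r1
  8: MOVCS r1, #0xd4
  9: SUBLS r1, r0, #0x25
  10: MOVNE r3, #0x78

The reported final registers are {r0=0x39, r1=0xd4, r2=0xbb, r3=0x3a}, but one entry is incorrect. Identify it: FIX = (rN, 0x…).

FIX = (r3, 0x78)

[0] flags=0011 → (cmp)
[1] flags=0011 GT?F → skip
[2] flags=0011 HI?T → r1=0x82
[3] flags=0011 HI?T → r1=0x01
[4] flags=1000 → (cmp)
[5] flags=1000 NE?T → r1=0x1f
[6] flags=1000 MI?T → r3=0xc4
[7] flags=1010 → (cmp)
[8] flags=1010 CS?T → r1=0xd4
[9] flags=1010 LS?F → skip
[10] flags=1010 NE?T → r3=0x78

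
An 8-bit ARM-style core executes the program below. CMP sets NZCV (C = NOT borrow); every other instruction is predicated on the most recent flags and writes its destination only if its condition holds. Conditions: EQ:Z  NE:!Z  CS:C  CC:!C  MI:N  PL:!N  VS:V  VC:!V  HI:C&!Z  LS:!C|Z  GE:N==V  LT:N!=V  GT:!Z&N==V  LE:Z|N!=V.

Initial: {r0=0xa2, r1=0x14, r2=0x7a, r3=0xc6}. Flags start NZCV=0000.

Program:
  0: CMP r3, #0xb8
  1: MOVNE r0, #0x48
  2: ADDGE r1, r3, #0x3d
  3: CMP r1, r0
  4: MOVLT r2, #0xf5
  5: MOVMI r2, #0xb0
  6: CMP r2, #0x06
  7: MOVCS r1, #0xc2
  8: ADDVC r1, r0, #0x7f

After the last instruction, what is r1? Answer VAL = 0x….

0: ✓ CMP  NZCV=0010
1: ✓ MOVNE  r0←0x48
2: ✓ ADDGE  r1←0x03
3: ✓ CMP  NZCV=1000
4: ✓ MOVLT  r2←0xf5
5: ✓ MOVMI  r2←0xb0
6: ✓ CMP  NZCV=1010
7: ✓ MOVCS  r1←0xc2
8: ✓ ADDVC  r1←0xc7

VAL = 0xc7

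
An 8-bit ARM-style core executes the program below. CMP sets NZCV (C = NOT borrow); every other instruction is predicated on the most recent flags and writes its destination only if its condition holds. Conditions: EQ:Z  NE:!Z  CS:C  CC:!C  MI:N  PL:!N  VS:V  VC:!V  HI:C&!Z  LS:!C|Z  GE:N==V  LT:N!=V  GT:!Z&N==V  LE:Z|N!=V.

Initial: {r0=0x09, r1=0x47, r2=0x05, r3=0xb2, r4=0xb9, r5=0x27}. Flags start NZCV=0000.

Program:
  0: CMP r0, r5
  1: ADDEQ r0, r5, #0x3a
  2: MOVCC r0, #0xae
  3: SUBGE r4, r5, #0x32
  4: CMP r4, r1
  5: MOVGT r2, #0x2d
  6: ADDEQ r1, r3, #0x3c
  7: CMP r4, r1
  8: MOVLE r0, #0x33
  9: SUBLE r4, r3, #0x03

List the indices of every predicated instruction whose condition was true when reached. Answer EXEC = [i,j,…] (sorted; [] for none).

EXEC = [2,8,9]

0: ✓ CMP  NZCV=1000
1: · ADDEQ
2: ✓ MOVCC  r0←0xae
3: · SUBGE
4: ✓ CMP  NZCV=0011
5: · MOVGT
6: · ADDEQ
7: ✓ CMP  NZCV=0011
8: ✓ MOVLE  r0←0x33
9: ✓ SUBLE  r4←0xaf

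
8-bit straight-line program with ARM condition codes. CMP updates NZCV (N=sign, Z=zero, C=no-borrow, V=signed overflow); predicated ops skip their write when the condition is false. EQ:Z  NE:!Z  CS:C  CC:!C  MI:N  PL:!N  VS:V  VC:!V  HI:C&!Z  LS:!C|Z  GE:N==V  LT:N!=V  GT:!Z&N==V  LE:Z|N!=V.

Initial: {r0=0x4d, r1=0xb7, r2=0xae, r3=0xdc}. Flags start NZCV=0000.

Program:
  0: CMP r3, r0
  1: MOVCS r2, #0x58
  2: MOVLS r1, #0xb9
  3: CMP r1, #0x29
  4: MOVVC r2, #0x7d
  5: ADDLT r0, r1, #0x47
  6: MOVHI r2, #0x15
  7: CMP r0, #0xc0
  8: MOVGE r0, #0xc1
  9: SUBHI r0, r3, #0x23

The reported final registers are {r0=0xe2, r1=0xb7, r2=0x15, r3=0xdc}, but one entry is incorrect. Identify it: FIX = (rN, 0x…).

0: ✓ CMP  NZCV=1010
1: ✓ MOVCS  r2←0x58
2: · MOVLS
3: ✓ CMP  NZCV=1010
4: ✓ MOVVC  r2←0x7d
5: ✓ ADDLT  r0←0xfe
6: ✓ MOVHI  r2←0x15
7: ✓ CMP  NZCV=0010
8: ✓ MOVGE  r0←0xc1
9: ✓ SUBHI  r0←0xb9

FIX = (r0, 0xb9)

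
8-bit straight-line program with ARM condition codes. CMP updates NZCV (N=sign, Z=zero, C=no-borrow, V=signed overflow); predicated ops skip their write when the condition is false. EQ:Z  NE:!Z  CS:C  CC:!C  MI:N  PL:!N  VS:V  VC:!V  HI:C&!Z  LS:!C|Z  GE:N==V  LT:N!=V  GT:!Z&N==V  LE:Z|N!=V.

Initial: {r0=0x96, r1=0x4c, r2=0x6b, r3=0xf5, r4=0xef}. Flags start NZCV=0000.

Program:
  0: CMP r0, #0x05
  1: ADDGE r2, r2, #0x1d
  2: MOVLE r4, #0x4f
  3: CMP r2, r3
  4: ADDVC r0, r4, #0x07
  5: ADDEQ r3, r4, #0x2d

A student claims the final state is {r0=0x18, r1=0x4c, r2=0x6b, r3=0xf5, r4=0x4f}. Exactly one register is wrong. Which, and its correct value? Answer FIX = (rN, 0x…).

[0] flags=1010 → (cmp)
[1] flags=1010 GE?F → skip
[2] flags=1010 LE?T → r4=0x4f
[3] flags=0000 → (cmp)
[4] flags=0000 VC?T → r0=0x56
[5] flags=0000 EQ?F → skip

FIX = (r0, 0x56)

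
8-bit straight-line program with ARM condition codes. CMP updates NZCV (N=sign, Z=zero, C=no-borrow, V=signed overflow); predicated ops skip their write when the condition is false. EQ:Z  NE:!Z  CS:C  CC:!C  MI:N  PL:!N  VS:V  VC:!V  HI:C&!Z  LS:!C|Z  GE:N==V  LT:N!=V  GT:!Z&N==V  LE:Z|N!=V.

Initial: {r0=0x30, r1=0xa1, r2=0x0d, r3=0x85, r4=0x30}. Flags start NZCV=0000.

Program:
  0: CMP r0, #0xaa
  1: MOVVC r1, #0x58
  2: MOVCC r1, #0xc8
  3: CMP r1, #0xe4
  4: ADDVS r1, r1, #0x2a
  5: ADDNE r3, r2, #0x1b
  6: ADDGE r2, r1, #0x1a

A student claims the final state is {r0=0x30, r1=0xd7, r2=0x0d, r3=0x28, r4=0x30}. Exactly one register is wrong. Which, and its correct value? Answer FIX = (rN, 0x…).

FIX = (r1, 0xc8)

0: ✓ CMP  NZCV=1001
1: · MOVVC
2: ✓ MOVCC  r1←0xc8
3: ✓ CMP  NZCV=1000
4: · ADDVS
5: ✓ ADDNE  r3←0x28
6: · ADDGE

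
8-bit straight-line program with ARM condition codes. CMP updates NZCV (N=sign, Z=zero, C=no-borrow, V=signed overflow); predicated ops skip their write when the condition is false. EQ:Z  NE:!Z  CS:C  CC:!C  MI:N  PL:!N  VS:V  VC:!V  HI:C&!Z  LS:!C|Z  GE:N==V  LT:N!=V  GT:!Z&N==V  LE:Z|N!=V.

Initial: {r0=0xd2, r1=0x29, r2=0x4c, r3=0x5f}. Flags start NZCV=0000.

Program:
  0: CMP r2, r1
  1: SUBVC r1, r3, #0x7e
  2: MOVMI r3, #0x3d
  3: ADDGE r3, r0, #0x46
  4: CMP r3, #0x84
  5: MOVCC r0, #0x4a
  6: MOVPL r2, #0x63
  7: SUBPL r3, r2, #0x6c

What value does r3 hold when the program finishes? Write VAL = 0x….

VAL = 0x18

[0] flags=0010 → (cmp)
[1] flags=0010 VC?T → r1=0xe1
[2] flags=0010 MI?F → skip
[3] flags=0010 GE?T → r3=0x18
[4] flags=1001 → (cmp)
[5] flags=1001 CC?T → r0=0x4a
[6] flags=1001 PL?F → skip
[7] flags=1001 PL?F → skip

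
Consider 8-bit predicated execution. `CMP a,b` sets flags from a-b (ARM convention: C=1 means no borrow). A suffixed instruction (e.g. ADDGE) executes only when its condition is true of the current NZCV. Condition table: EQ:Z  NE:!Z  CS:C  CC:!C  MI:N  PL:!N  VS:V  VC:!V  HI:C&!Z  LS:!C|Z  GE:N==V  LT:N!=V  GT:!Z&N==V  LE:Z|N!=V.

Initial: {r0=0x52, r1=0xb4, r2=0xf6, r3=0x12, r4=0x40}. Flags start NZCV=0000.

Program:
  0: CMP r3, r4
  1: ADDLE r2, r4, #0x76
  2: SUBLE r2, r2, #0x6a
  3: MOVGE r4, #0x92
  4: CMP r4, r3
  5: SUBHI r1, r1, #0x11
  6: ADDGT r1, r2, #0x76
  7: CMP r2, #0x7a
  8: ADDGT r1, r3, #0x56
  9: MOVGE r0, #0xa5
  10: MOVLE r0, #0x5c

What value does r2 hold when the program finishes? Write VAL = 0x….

VAL = 0x4c

[0] flags=1000 → (cmp)
[1] flags=1000 LE?T → r2=0xb6
[2] flags=1000 LE?T → r2=0x4c
[3] flags=1000 GE?F → skip
[4] flags=0010 → (cmp)
[5] flags=0010 HI?T → r1=0xa3
[6] flags=0010 GT?T → r1=0xc2
[7] flags=1000 → (cmp)
[8] flags=1000 GT?F → skip
[9] flags=1000 GE?F → skip
[10] flags=1000 LE?T → r0=0x5c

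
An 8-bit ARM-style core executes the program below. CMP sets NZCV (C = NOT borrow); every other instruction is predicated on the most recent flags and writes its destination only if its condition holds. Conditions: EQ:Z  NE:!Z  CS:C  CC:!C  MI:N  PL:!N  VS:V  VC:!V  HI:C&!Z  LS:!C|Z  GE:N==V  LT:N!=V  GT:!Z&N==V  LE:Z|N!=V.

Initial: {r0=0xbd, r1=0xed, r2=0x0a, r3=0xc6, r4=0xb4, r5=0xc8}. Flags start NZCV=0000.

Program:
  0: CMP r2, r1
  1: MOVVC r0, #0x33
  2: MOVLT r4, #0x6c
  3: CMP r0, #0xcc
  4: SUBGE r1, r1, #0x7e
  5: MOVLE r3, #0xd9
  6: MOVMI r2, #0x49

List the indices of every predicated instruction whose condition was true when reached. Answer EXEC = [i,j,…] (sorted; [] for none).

EXEC = [1,4]

[0] flags=0000 → (cmp)
[1] flags=0000 VC?T → r0=0x33
[2] flags=0000 LT?F → skip
[3] flags=0000 → (cmp)
[4] flags=0000 GE?T → r1=0x6f
[5] flags=0000 LE?F → skip
[6] flags=0000 MI?F → skip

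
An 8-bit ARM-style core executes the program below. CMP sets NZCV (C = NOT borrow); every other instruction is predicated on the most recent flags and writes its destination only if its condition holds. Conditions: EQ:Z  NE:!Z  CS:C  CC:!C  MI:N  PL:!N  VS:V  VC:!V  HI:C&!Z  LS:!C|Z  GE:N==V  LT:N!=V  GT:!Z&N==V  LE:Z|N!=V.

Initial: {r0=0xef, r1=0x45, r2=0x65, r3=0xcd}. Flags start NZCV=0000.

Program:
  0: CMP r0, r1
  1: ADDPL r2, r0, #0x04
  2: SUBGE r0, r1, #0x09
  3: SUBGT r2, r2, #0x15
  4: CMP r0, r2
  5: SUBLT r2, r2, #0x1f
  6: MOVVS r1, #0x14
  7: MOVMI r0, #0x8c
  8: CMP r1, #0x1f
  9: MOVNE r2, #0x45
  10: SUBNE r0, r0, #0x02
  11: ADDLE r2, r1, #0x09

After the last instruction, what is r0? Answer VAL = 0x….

[0] flags=1010 → (cmp)
[1] flags=1010 PL?F → skip
[2] flags=1010 GE?F → skip
[3] flags=1010 GT?F → skip
[4] flags=1010 → (cmp)
[5] flags=1010 LT?T → r2=0x46
[6] flags=1010 VS?F → skip
[7] flags=1010 MI?T → r0=0x8c
[8] flags=0010 → (cmp)
[9] flags=0010 NE?T → r2=0x45
[10] flags=0010 NE?T → r0=0x8a
[11] flags=0010 LE?F → skip

VAL = 0x8a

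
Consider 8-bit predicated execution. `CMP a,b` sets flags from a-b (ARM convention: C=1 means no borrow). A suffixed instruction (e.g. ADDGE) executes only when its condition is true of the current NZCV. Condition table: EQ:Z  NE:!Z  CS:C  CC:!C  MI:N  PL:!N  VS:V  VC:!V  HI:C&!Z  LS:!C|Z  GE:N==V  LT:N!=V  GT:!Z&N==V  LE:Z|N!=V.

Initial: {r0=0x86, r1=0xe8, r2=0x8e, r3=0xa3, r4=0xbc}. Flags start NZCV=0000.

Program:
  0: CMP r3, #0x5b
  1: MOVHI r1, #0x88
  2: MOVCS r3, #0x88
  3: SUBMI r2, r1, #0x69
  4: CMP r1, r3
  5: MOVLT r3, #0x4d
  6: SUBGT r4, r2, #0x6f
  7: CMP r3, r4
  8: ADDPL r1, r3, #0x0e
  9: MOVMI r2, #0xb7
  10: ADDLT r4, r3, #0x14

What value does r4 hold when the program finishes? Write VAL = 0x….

VAL = 0x9c

[0] flags=0011 → (cmp)
[1] flags=0011 HI?T → r1=0x88
[2] flags=0011 CS?T → r3=0x88
[3] flags=0011 MI?F → skip
[4] flags=0110 → (cmp)
[5] flags=0110 LT?F → skip
[6] flags=0110 GT?F → skip
[7] flags=1000 → (cmp)
[8] flags=1000 PL?F → skip
[9] flags=1000 MI?T → r2=0xb7
[10] flags=1000 LT?T → r4=0x9c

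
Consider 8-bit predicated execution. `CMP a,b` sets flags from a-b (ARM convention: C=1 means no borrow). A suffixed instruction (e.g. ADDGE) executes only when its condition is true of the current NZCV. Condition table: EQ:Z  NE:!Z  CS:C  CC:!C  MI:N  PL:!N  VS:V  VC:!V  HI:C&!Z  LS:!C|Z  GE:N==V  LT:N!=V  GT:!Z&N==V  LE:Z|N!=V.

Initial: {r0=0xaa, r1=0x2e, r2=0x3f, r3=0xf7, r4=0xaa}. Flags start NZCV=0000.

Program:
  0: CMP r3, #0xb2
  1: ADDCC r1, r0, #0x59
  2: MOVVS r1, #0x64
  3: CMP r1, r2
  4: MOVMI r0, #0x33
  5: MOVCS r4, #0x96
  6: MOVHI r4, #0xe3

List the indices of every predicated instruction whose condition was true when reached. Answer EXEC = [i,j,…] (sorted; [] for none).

EXEC = [4]

0: ✓ CMP  NZCV=0010
1: · ADDCC
2: · MOVVS
3: ✓ CMP  NZCV=1000
4: ✓ MOVMI  r0←0x33
5: · MOVCS
6: · MOVHI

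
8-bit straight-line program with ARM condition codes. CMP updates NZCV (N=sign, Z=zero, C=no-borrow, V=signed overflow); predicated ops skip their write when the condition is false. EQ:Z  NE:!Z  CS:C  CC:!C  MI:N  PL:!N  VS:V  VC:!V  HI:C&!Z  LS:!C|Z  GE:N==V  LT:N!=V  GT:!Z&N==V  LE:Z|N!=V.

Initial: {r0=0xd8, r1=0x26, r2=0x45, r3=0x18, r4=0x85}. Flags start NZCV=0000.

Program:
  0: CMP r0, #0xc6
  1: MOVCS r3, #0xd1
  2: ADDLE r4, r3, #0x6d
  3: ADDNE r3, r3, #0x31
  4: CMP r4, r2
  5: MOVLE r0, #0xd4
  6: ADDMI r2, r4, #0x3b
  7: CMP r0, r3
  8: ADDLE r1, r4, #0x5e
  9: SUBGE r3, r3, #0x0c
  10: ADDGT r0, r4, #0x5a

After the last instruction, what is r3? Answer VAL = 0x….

VAL = 0x02

0: ✓ CMP  NZCV=0010
1: ✓ MOVCS  r3←0xd1
2: · ADDLE
3: ✓ ADDNE  r3←0x02
4: ✓ CMP  NZCV=0011
5: ✓ MOVLE  r0←0xd4
6: · ADDMI
7: ✓ CMP  NZCV=1010
8: ✓ ADDLE  r1←0xe3
9: · SUBGE
10: · ADDGT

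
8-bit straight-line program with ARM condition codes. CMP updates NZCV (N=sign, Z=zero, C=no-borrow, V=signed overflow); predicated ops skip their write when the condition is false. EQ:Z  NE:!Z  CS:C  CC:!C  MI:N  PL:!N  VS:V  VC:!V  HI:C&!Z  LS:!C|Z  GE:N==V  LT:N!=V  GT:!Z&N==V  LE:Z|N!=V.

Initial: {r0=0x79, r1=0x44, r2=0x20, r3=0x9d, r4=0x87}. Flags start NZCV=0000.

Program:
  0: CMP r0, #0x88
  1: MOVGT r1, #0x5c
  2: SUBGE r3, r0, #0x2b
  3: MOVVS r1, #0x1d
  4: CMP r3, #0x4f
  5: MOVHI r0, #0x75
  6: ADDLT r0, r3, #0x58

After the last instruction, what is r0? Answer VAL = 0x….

0: ✓ CMP  NZCV=1001
1: ✓ MOVGT  r1←0x5c
2: ✓ SUBGE  r3←0x4e
3: ✓ MOVVS  r1←0x1d
4: ✓ CMP  NZCV=1000
5: · MOVHI
6: ✓ ADDLT  r0←0xa6

VAL = 0xa6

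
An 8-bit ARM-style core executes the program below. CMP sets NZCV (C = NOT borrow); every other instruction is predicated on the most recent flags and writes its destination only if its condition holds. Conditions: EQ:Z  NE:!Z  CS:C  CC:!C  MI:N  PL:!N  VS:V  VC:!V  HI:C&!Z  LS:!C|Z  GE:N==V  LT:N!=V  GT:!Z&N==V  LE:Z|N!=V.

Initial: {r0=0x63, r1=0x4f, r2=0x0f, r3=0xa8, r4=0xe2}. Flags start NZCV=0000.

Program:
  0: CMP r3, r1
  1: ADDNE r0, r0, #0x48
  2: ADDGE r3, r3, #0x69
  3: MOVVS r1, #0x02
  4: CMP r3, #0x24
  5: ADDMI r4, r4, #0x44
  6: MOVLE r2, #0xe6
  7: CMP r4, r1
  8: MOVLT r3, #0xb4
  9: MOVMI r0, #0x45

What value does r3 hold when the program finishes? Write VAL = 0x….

0: ✓ CMP  NZCV=0011
1: ✓ ADDNE  r0←0xab
2: · ADDGE
3: ✓ MOVVS  r1←0x02
4: ✓ CMP  NZCV=1010
5: ✓ ADDMI  r4←0x26
6: ✓ MOVLE  r2←0xe6
7: ✓ CMP  NZCV=0010
8: · MOVLT
9: · MOVMI

VAL = 0xa8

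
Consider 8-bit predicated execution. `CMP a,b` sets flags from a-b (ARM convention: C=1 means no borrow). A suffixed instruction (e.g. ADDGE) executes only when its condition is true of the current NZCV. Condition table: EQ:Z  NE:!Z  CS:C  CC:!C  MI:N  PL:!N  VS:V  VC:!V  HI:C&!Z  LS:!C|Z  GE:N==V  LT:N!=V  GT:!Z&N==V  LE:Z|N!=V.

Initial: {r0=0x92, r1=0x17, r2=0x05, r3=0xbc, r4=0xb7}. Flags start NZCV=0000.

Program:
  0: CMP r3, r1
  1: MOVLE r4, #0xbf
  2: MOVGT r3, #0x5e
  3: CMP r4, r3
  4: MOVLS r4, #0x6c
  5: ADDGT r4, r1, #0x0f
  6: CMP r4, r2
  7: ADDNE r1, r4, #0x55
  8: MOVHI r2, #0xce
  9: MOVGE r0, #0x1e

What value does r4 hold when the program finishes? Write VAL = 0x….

VAL = 0x26

[0] flags=1010 → (cmp)
[1] flags=1010 LE?T → r4=0xbf
[2] flags=1010 GT?F → skip
[3] flags=0010 → (cmp)
[4] flags=0010 LS?F → skip
[5] flags=0010 GT?T → r4=0x26
[6] flags=0010 → (cmp)
[7] flags=0010 NE?T → r1=0x7b
[8] flags=0010 HI?T → r2=0xce
[9] flags=0010 GE?T → r0=0x1e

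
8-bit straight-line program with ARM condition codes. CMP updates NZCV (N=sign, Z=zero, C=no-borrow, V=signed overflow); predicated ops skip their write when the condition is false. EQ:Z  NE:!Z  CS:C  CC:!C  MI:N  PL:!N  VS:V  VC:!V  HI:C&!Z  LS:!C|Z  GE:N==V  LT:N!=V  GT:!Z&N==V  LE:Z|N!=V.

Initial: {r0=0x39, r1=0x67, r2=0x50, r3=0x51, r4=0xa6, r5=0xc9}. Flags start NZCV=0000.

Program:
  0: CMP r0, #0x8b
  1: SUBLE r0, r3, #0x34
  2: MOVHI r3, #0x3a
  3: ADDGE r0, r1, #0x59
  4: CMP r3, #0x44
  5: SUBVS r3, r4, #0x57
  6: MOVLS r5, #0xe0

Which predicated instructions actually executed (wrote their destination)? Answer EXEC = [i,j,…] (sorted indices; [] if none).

EXEC = [3]

[0] flags=1001 → (cmp)
[1] flags=1001 LE?F → skip
[2] flags=1001 HI?F → skip
[3] flags=1001 GE?T → r0=0xc0
[4] flags=0010 → (cmp)
[5] flags=0010 VS?F → skip
[6] flags=0010 LS?F → skip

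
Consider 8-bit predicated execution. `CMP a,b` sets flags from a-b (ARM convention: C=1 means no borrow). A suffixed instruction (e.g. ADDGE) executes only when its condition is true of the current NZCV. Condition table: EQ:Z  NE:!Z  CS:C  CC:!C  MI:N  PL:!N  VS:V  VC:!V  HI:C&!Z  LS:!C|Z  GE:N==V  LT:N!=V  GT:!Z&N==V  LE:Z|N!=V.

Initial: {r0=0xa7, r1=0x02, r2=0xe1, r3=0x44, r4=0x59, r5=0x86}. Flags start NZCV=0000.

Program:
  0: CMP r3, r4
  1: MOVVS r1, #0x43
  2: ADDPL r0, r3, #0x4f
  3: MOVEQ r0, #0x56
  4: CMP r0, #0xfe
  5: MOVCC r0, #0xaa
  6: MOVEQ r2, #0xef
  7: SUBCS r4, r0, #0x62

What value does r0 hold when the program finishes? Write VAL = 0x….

0: ✓ CMP  NZCV=1000
1: · MOVVS
2: · ADDPL
3: · MOVEQ
4: ✓ CMP  NZCV=1000
5: ✓ MOVCC  r0←0xaa
6: · MOVEQ
7: · SUBCS

VAL = 0xaa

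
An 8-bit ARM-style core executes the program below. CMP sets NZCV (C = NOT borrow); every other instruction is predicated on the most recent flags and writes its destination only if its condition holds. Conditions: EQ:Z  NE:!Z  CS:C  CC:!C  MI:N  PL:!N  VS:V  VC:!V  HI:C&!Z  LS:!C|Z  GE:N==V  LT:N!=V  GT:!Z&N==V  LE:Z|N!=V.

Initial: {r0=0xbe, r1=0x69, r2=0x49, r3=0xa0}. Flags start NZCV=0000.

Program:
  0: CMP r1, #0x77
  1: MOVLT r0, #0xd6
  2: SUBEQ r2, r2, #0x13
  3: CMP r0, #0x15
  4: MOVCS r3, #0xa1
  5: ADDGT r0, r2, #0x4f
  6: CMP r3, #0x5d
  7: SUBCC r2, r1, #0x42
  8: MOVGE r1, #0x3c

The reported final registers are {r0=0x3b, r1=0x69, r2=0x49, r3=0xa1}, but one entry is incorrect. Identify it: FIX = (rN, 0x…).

FIX = (r0, 0xd6)

0: ✓ CMP  NZCV=1000
1: ✓ MOVLT  r0←0xd6
2: · SUBEQ
3: ✓ CMP  NZCV=1010
4: ✓ MOVCS  r3←0xa1
5: · ADDGT
6: ✓ CMP  NZCV=0011
7: · SUBCC
8: · MOVGE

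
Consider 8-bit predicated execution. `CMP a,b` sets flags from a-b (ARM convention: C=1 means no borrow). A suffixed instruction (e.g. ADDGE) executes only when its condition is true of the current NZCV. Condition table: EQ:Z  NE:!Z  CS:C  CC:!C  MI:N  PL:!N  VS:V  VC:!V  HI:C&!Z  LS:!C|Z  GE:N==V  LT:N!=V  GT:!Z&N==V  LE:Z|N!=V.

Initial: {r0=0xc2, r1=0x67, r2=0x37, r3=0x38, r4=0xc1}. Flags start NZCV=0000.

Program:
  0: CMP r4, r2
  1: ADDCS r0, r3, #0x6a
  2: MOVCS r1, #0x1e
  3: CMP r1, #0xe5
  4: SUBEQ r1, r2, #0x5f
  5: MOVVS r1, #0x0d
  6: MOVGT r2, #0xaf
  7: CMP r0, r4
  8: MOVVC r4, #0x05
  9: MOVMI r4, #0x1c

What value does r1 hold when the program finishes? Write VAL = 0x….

VAL = 0x1e

[0] flags=1010 → (cmp)
[1] flags=1010 CS?T → r0=0xa2
[2] flags=1010 CS?T → r1=0x1e
[3] flags=0000 → (cmp)
[4] flags=0000 EQ?F → skip
[5] flags=0000 VS?F → skip
[6] flags=0000 GT?T → r2=0xaf
[7] flags=1000 → (cmp)
[8] flags=1000 VC?T → r4=0x05
[9] flags=1000 MI?T → r4=0x1c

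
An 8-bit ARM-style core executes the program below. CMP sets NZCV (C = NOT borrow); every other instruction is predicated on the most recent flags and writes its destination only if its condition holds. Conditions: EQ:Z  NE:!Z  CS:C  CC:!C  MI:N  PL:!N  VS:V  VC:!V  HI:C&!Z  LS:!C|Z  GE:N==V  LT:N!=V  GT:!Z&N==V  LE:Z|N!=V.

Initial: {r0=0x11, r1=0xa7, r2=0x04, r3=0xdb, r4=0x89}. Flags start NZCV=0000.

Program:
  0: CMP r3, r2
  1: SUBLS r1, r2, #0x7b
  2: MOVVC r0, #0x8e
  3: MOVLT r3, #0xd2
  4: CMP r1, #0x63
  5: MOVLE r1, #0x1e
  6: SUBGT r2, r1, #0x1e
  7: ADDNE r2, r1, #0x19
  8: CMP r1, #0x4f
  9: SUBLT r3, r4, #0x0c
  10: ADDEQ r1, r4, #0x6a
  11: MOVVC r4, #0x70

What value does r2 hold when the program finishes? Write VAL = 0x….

0: ✓ CMP  NZCV=1010
1: · SUBLS
2: ✓ MOVVC  r0←0x8e
3: ✓ MOVLT  r3←0xd2
4: ✓ CMP  NZCV=0011
5: ✓ MOVLE  r1←0x1e
6: · SUBGT
7: ✓ ADDNE  r2←0x37
8: ✓ CMP  NZCV=1000
9: ✓ SUBLT  r3←0x7d
10: · ADDEQ
11: ✓ MOVVC  r4←0x70

VAL = 0x37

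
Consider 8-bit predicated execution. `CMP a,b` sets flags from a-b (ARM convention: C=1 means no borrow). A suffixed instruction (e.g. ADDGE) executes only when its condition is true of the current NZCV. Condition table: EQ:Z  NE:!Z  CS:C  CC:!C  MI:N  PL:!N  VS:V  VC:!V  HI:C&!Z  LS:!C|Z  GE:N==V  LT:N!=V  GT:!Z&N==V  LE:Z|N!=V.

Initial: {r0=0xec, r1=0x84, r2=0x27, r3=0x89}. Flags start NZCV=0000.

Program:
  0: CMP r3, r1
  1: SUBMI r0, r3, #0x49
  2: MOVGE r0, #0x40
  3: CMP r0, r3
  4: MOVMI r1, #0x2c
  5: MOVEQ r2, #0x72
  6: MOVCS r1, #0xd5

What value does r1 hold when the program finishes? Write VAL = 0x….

[0] flags=0010 → (cmp)
[1] flags=0010 MI?F → skip
[2] flags=0010 GE?T → r0=0x40
[3] flags=1001 → (cmp)
[4] flags=1001 MI?T → r1=0x2c
[5] flags=1001 EQ?F → skip
[6] flags=1001 CS?F → skip

VAL = 0x2c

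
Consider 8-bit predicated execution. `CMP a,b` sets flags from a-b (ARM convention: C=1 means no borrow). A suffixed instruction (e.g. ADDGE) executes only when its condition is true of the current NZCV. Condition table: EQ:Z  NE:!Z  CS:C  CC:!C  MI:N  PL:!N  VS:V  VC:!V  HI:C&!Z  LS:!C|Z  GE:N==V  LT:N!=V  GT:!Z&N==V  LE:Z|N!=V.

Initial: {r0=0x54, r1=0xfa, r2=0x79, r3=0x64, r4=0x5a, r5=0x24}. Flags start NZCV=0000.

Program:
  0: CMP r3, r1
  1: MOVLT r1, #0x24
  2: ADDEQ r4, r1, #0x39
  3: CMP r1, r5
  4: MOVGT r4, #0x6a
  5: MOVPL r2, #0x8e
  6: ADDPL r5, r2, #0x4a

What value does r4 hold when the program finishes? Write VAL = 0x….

0: ✓ CMP  NZCV=0000
1: · MOVLT
2: · ADDEQ
3: ✓ CMP  NZCV=1010
4: · MOVGT
5: · MOVPL
6: · ADDPL

VAL = 0x5a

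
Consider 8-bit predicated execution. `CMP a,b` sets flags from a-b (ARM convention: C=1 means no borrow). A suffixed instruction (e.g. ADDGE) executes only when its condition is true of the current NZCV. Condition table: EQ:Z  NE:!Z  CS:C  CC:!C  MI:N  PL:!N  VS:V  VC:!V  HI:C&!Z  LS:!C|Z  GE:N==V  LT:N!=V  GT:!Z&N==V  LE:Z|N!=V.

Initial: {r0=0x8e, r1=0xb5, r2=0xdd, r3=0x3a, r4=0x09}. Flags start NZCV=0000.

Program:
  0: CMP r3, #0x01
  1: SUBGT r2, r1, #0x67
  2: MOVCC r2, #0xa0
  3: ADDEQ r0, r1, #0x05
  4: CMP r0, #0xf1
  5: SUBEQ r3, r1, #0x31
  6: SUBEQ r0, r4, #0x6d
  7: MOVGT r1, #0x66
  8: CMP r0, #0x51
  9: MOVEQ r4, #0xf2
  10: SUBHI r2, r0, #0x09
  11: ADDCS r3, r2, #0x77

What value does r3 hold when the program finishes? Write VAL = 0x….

[0] flags=0010 → (cmp)
[1] flags=0010 GT?T → r2=0x4e
[2] flags=0010 CC?F → skip
[3] flags=0010 EQ?F → skip
[4] flags=1000 → (cmp)
[5] flags=1000 EQ?F → skip
[6] flags=1000 EQ?F → skip
[7] flags=1000 GT?F → skip
[8] flags=0011 → (cmp)
[9] flags=0011 EQ?F → skip
[10] flags=0011 HI?T → r2=0x85
[11] flags=0011 CS?T → r3=0xfc

VAL = 0xfc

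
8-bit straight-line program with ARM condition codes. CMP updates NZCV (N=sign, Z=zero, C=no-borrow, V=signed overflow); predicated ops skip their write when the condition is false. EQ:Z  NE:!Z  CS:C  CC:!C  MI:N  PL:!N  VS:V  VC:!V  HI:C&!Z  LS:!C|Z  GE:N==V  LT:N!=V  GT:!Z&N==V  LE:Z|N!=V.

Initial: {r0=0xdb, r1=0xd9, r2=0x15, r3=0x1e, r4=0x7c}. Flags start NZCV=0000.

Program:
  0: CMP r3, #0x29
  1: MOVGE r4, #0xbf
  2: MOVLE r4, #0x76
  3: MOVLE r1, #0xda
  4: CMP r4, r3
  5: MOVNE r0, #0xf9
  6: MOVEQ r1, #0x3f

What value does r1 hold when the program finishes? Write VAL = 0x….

[0] flags=1000 → (cmp)
[1] flags=1000 GE?F → skip
[2] flags=1000 LE?T → r4=0x76
[3] flags=1000 LE?T → r1=0xda
[4] flags=0010 → (cmp)
[5] flags=0010 NE?T → r0=0xf9
[6] flags=0010 EQ?F → skip

VAL = 0xda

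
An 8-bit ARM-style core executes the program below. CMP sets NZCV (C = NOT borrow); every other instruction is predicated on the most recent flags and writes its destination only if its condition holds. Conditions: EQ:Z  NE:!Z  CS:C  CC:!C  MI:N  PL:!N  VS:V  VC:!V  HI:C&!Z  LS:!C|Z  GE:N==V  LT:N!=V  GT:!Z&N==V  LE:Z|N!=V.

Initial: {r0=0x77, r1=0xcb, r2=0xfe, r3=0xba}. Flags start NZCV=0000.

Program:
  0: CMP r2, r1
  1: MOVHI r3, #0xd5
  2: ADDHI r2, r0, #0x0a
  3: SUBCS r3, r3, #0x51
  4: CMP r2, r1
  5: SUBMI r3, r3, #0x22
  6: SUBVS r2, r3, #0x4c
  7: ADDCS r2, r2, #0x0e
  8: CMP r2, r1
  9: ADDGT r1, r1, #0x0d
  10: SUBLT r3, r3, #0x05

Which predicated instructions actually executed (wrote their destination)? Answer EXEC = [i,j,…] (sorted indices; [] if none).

EXEC = [1,2,3,5,10]

0: ✓ CMP  NZCV=0010
1: ✓ MOVHI  r3←0xd5
2: ✓ ADDHI  r2←0x81
3: ✓ SUBCS  r3←0x84
4: ✓ CMP  NZCV=1000
5: ✓ SUBMI  r3←0x62
6: · SUBVS
7: · ADDCS
8: ✓ CMP  NZCV=1000
9: · ADDGT
10: ✓ SUBLT  r3←0x5d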